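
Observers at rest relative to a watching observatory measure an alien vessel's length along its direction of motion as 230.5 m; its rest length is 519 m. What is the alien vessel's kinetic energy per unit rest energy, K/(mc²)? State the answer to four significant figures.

Length contraction gives γ = L₀/L = 519/230.5 = 2.25163.
Since K = (γ−1)mc², K/(mc²) = 2.25163 − 1 = 1.252.

1.252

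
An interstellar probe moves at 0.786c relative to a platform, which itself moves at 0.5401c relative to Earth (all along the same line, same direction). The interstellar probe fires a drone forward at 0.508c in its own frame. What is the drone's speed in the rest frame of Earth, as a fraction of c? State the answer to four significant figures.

0.9769c

Compose velocities in two stages. Stage 1 (into S'): u₁ = (0.508+0.786)/(1+0.508×0.786) = 0.92476.
Stage 2 (into S): u = (0.92476+0.5401)/(1+0.92476×0.5401) = 0.97692, so the speed is 0.9769c.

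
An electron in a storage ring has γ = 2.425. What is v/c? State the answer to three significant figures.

0.911

β = √(1 − 1/γ²) = √(1 − 1/5.880625) = √0.82995 = 0.911.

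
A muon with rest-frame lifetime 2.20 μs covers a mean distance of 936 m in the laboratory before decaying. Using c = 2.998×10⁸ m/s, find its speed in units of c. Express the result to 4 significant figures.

0.8174c

Let x = d/(cτ) = 936.0 m / (2.998×10⁸ m/s × 2.200×10^-6 s) = 1.4191. Since d = βγcτ, x = βγ = β/√(1−β²).
Solving: β² = x²/(1+x²) = 2.01384/3.01384 = 0.668197, so β = 0.8174.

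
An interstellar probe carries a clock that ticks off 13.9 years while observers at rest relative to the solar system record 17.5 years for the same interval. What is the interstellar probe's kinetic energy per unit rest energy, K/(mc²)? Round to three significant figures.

γ = Δt/Δτ = 17.5/13.9 = 1.25899.
K/(mc²) = γ − 1 = 1.25899 − 1 = 0.259.

0.259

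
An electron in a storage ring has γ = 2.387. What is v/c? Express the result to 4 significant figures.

0.9080

β = √(1 − 1/γ²) = √(1 − 1/5.697769) = √0.824493 = 0.9080.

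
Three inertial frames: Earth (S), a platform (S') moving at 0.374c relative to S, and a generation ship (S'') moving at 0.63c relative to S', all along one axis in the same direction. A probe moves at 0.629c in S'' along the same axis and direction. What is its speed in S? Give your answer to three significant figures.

0.954c

First combine the probe and generation ship (S''→S'): u₁ = (0.629 + 0.63)/(1 + 0.629×0.63) = 1.259/1.39627 = 0.90169.
Then combine with the platform (S'→S): u = (0.90169 + 0.374)/(1 + 0.90169×0.374) = 1.27569/1.33723206 = 0.95398.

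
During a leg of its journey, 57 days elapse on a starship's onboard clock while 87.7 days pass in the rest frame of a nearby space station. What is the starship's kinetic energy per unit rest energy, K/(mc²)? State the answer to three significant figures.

0.539

γ = Δt/Δτ = 87.7/57 = 1.5386.
K/(mc²) = γ − 1 = 1.5386 − 1 = 0.539.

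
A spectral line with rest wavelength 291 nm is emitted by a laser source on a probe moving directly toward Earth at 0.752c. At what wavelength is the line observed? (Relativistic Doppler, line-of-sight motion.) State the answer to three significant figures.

109 nm

Relativistic Doppler for wavelength: λ_obs = λ_src · √((1−β)/(1+β)).
With β = 0.752: factor = √(0.248/1.752) = 0.37623.
λ_obs = 291 × 0.37623 = 109 nm.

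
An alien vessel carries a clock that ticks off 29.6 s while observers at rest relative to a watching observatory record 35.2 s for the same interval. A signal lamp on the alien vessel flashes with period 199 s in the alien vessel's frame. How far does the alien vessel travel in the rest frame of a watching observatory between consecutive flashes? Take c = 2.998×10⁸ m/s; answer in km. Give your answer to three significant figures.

3.84×10^7 km

γ = Δt/Δτ = 35.2/29.6 = 1.18919.
β = √(1 − 1/γ²) = 0.54118. Lab-frame period = γτ = 1.18919×199 s = 236.65 s. Distance = βc × γτ = 0.54118 × 2.998×10⁸ m/s × 236.65 s = 3.8395×10^10 m = 3.84×10^7 km.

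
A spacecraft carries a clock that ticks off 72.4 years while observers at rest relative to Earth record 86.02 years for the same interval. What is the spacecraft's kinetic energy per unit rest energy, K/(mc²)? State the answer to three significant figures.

γ = Δt/Δτ = 86.02/72.4 = 1.18812.
K/(mc²) = γ − 1 = 1.18812 − 1 = 0.188.

0.188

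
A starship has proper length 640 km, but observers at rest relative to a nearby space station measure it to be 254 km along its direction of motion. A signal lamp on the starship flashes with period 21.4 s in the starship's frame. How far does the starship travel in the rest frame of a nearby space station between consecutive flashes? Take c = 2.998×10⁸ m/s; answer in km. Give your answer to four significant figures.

Length contraction gives γ = L₀/L = 640/254 = 2.51969.
β = √(1 − 1/γ²) = 0.91787. Lab-frame period = γτ = 2.51969×21.4 s = 53.921 s. Distance = βc × γτ = 0.91787 × 2.998×10⁸ m/s × 53.921 s = 1.4838×10^10 m = 1.484×10^7 km.

1.484×10^7 km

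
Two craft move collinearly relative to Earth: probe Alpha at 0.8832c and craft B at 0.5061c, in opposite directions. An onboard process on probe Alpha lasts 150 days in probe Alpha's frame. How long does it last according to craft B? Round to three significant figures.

537 days

Transform probe Alpha's velocity into craft B's frame: (0.8832 + 0.5061)/(1 + 0.8832·0.5061) = 1.3893/1.44698752, so the relative speed is 0.96013c.
γ for this relative speed: γ = 1/√(1 − 0.92185) = 3.5771.
The clock on probe Alpha records proper time, so craft B measures Δt = γΔτ = 3.5771 × 150 = 537 days.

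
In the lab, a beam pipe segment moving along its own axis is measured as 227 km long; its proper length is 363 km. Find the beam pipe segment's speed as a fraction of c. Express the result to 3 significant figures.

Length contraction gives γ = L₀/L = 363/227 = 1.5991.
β = √(1 − 1/γ²) = √0.608935 = 0.780.

0.780c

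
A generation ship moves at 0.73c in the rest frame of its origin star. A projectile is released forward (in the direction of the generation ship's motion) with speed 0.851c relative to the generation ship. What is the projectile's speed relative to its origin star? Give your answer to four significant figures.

In units of c, u = (u' + v)/(1 + u'v) with u' = 0.851 and v = 0.73.
Numerator: 0.851 + 0.73 = 1.581. Denominator: 1 + (0.851)(0.73) = 1.62123.
u = 1.581/1.62123 = 0.97519, so the speed is 0.9752c.

0.9752c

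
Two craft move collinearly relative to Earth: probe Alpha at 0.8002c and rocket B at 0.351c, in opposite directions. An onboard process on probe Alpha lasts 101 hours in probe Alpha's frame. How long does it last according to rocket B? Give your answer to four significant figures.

230.4 hours

Transform probe Alpha's velocity into rocket B's frame: (0.8002 + 0.351)/(1 + 0.8002·0.351) = 1.1512/1.2808702, so the relative speed is 0.89876c.
At |u| = 0.89876c, γ = (1 − 0.80777)^(−1/2) = 2.2808.
The clock on probe Alpha records proper time, so rocket B measures Δt = γΔτ = 2.2808 × 101 = 230.4 hours.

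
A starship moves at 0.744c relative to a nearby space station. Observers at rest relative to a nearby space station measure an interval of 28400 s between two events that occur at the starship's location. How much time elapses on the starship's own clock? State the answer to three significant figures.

γ = 1/√(1 − β²) = 1/√(1 − 0.553536) = 1/√0.446464 = 1/0.66818 = 1.4966.
The starship's clock runs slow as seen from a nearby space station, so Δτ = Δt/γ = 28400/1.4966 = 19000 s.

19000 s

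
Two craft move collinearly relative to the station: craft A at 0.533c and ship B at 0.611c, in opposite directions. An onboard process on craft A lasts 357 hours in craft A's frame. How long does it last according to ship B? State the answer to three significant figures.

Speed of craft A in ship B's frame: u = (v_A + v_B)/(1 + v_A v_B/c²) = (0.533 + 0.611)/(1 + 0.533×0.611) = 1.144/1.325663 = 0.86296; |u| = 0.86296c.
γ for this relative speed: γ = 1/√(1 − 0.7447) = 1.9791.
Craft A's interval is proper; time dilation gives Δt_B = γΔτ = 1.9791 × 357 hours = 707 hours.

707 hours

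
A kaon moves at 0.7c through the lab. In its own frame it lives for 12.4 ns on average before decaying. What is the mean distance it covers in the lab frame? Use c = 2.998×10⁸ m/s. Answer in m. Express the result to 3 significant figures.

3.64 m

β² = 0.49, so γ = 1/√0.51 = 1.4003.
Lab-frame lifetime: Δt = γτ = 1.4003 × 12.4 ns = 17.364 ns.
Distance: d = vΔt = 0.7 × 2.998×10⁸ m/s × 1.7364×10^-8 s = 3.64 m.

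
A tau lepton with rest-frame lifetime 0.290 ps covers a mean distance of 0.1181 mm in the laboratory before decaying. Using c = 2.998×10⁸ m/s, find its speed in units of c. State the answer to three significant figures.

d = βγcτ ⇒ βγ = d/(cτ) = 1.181×10^-4 m / (8.6942×10^-5 m) = 1.3584.
β = (βγ)/√(1+(βγ)²) = 1.3584/√2.84525 = 0.805.

0.805c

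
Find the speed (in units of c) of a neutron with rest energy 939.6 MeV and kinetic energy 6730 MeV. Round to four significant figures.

0.9925c

γ = 1 + K/(mc²) = 1 + 6730/939.6 = 8.1626.
β = √(1 − 1/γ²) = √(1 − 0.0150087) = √0.9849913 = 0.9925.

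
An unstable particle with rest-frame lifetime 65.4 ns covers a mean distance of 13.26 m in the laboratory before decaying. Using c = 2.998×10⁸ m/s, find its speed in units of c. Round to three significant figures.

0.560c

Let x = d/(cτ) = 13.26 m / (2.998×10⁸ m/s × 6.540×10^-8 s) = 0.67629. Since d = βγcτ, x = βγ = β/√(1−β²).
Solving: β² = x²/(1+x²) = 0.457368/1.457368 = 0.313832, so β = 0.560.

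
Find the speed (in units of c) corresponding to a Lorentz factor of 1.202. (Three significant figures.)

0.555c

β = √(1 − 1/γ²) = √(1 − 1/1.444804) = √0.307865 = 0.555.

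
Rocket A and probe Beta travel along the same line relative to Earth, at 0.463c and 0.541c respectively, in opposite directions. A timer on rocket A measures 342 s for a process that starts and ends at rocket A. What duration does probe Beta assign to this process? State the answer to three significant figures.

574 s

Speed of rocket A in probe Beta's frame: u = (v_A + v_B)/(1 + v_A v_B/c²) = (0.463 + 0.541)/(1 + 0.463×0.541) = 1.004/1.250483 = 0.80289; |u| = 0.80289c.
At |u| = 0.80289c, γ = (1 − 0.644632)^(−1/2) = 1.6775.
The clock on rocket A records proper time, so probe Beta measures Δt = γΔτ = 1.6775 × 342 = 574 s.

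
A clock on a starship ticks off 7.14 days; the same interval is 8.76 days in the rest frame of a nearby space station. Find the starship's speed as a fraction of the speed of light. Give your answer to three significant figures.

γ = Δt/Δτ = 8.76/7.14 = 1.2269.
β = √(1 − 1/γ²) = √(1 − 0.664327) = √0.335673 = 0.579.

0.579c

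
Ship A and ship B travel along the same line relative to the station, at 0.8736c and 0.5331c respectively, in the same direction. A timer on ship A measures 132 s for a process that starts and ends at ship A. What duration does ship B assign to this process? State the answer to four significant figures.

Speed of ship A in ship B's frame: u = (v_A − v_B)/(1 − v_A v_B/c²) = (0.8736 − 0.5331)/(1 − 0.8736×0.5331) = 0.3405/0.53428384 = 0.6373; |u| = 0.6373c.
γ for this relative speed: γ = 1/√(1 − 0.406151) = 1.2977.
Ship A's interval is proper; time dilation gives Δt_B = γΔτ = 1.2977 × 132 s = 171.3 s.

171.3 s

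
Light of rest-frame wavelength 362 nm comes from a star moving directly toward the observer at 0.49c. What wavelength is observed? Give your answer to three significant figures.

Relativistic Doppler for wavelength: λ_obs = λ_src · √((1−β)/(1+β)).
With β = 0.49: factor = √(0.51/1.49) = 0.58505.
λ_obs = 362 × 0.58505 = 212 nm.

212 nm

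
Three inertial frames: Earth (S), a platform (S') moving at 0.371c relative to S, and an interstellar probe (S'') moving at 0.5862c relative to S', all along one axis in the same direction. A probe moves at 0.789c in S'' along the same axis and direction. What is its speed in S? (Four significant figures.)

Apply u = (u'+v)/(1+u'v) twice. Probe in the platform frame: (0.789+0.5862)/(1+0.789·0.5862) = 1.3752/1.4625118 = 0.9403c.
That velocity, transformed to the rest frame of Earth: (0.9403+0.371)/(1+0.9403·0.371) = 1.3113/1.3488513 = 0.97216c.

0.9722c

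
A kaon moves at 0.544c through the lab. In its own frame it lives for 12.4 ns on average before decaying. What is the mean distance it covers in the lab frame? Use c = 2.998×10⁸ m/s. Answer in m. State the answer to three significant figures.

With β = 0.544, γ = 1/√(1 − 0.544²) = 1/√0.704064 = 1.1918.
Lab-frame lifetime: Δt = γτ = 1.1918 × 12.4 ns = 14.778 ns.
Distance: d = vΔt = 0.544 × 2.998×10⁸ m/s × 1.4778×10^-8 s = 2.41 m.

2.41 m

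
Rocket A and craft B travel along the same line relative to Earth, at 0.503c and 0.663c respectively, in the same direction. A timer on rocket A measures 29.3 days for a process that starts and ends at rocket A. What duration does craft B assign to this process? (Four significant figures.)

30.18 days

The velocity of rocket A relative to craft B is (0.503 − 0.663)c / (1 − 0.503×0.663) = −0.24006c; relative speed 0.24006c.
γ for this relative speed: γ = 1/√(1 − 0.0576288) = 1.0301.
The clock on rocket A records proper time, so craft B measures Δt = γΔτ = 1.0301 × 29.3 = 30.18 days.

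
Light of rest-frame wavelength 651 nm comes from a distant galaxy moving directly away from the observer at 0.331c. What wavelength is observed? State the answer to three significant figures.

918 nm

Relativistic Doppler for wavelength: λ_obs = λ_src · √((1+β)/(1−β)).
With β = 0.331: factor = √(1.331/0.669) = 1.4105.
λ_obs = 651 × 1.4105 = 918 nm.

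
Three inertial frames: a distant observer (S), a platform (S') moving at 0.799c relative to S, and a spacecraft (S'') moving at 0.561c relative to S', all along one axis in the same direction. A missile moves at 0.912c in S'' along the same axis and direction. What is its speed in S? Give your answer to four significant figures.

0.9971c

Apply u = (u'+v)/(1+u'v) twice. Missile in the platform frame: (0.912+0.561)/(1+0.912·0.561) = 1.473/1.511632 = 0.97444c.
That velocity, transformed to the rest frame of a distant observer: (0.97444+0.799)/(1+0.97444·0.799) = 1.77344/1.77857756 = 0.99711c.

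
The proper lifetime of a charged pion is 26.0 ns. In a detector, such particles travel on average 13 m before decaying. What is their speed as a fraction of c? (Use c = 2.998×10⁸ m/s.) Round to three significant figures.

Lab distance = (lab lifetime)·v = γτ·βc, so βγ = d/(cτ) = 13.00/(2.998×10⁸ × 2.600×10^-8) = 1.6678.
With βγ = 1.6678: γ² = 1 + (βγ)² = 3.78156, and β = (βγ)/γ = 1.6678/1.94462 = 0.858.

0.858c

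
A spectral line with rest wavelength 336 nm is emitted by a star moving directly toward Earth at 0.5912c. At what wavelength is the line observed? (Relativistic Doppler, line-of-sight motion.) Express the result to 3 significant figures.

Relativistic Doppler for wavelength: λ_obs = λ_src · √((1−β)/(1+β)).
With β = 0.5912: factor = √(0.4088/1.5912) = 0.50687.
λ_obs = 336 × 0.50687 = 170 nm.

170 nm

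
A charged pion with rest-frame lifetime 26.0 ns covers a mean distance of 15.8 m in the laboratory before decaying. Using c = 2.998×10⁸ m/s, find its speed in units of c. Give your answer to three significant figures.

0.897c

d = βγcτ ⇒ βγ = d/(cτ) = 15.80 m / (7.7948 m) = 2.027.
β = (βγ)/√(1+(βγ)²) = 2.027/√5.10873 = 0.897.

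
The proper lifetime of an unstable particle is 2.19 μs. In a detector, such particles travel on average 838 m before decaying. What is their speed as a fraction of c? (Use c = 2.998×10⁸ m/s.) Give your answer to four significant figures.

0.7872c

Let x = d/(cτ) = 838.0 m / (2.998×10⁸ m/s × 2.190×10^-6 s) = 1.2763. Since d = βγcτ, x = βγ = β/√(1−β²).
Solving: β² = x²/(1+x²) = 1.62894/2.62894 = 0.619619, so β = 0.7872.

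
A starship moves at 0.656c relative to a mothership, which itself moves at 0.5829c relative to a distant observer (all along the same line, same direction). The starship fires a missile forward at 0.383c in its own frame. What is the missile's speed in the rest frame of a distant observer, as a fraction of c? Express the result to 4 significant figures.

Apply u = (u'+v)/(1+u'v) twice. Missile in the mothership frame: (0.383+0.656)/(1+0.383·0.656) = 1.039/1.251248 = 0.83037c.
That velocity, transformed to the rest frame of a distant observer: (0.83037+0.5829)/(1+0.83037·0.5829) = 1.41327/1.484022673 = 0.95232c.

0.9523c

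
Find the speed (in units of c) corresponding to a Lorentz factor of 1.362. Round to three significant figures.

0.679c

β = √(1 − 1/γ²) = √(1 − 1/1.855044) = √0.460929 = 0.679.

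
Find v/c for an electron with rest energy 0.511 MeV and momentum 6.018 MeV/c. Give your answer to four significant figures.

0.9964

βγ = pc/(mc²) = 6.018/0.511 = 11.777.
Since γ² = 1 + (βγ)² = 139.698, γ = √139.698 = 11.8194, and β = (βγ)/γ = 11.777/11.8194 = 0.9964.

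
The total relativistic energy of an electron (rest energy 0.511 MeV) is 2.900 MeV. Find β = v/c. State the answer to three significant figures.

0.984

γ = E/(mc²) = 2.900/0.511 = 5.6751.
β = √(1 − 1/γ²) = √(1 − 0.0310494) = √0.9689506 = 0.984.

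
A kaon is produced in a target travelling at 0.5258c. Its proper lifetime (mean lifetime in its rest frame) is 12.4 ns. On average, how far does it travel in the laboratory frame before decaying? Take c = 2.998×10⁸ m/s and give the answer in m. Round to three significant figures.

Lorentz factor: γ = (1 − 0.27646564)^(−1/2) = 1.1756.
Lab-frame lifetime: Δt = γτ = 1.1756 × 12.4 ns = 14.577 ns.
Distance: d = vΔt = 0.5258 × 2.998×10⁸ m/s × 1.4577×10^-8 s = 2.30 m.

2.30 m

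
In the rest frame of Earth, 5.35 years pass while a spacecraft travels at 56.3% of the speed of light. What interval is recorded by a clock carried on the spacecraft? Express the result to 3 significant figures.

4.42 years

With β = 0.563, γ = 1/√(1 − 0.563²) = 1/√0.683031 = 1.21.
The moving clock records proper time: Δτ = Δt/γ = 5.35/1.21 = 4.42 years.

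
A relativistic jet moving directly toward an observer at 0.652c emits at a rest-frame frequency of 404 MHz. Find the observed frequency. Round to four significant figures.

Relativistic Doppler (source moving toward): f_obs = f_src · √((1+β)/(1−β)).
With β = 0.652: factor = √(1.652/0.348) = 2.1788.
f_obs = 404 × 2.1788 = 880.2 MHz.

880.2 MHz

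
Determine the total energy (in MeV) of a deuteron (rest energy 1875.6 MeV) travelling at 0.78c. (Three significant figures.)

3000 MeV

γ = 1/√(1 − β²) = 1/√(1 − 0.6084) = 1/√0.3916 = 1/0.62578 = 1.598.
Total energy: E = γmc² = 1.598 × 1875.6 MeV = 3000 MeV.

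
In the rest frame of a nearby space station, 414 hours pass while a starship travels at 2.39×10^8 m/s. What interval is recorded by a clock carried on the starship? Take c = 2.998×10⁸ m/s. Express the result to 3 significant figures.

250 hours

β = v/c = (2.39×10^8 m/s)/(2.998×10⁸ m/s) = 0.797198.
Lorentz factor: γ = (1 − 0.6355247)^(−1/2) = 1.6564.
The moving clock records proper time: Δτ = Δt/γ = 414/1.6564 = 250 hours.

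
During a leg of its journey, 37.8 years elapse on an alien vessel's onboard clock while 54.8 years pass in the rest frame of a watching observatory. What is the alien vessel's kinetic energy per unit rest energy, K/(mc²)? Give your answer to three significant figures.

The time-dilation ratio gives γ = 54.8/37.8 = 1.44974.
Since K = (γ−1)mc², K/(mc²) = 1.44974 − 1 = 0.450.

0.450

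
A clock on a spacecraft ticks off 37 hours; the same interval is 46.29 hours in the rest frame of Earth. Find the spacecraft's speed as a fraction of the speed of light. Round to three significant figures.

γ = Δt/Δτ = 46.29/37 = 1.2511.
β = √(1 − 1/γ²) = √(1 − 0.638875) = √0.361125 = 0.601.

0.601c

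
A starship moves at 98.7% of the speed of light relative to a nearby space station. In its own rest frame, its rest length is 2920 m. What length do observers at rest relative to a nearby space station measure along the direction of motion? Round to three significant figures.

469 m

β² = 0.974169, so γ = 1/√0.025831 = 6.222.
Length contraction: L = L₀/γ = 2920/6.222 = 469 m.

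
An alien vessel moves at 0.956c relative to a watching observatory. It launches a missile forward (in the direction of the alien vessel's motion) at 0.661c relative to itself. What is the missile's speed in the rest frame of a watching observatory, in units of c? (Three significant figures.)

In units of c, u = (u' + v)/(1 + u'v) with u' = 0.661 and v = 0.956.
Numerator: 0.661 + 0.956 = 1.617. Denominator: 1 + (0.661)(0.956) = 1.631916.
u = 1.617/1.631916 = 0.99086, so the speed is 0.991c.

0.991c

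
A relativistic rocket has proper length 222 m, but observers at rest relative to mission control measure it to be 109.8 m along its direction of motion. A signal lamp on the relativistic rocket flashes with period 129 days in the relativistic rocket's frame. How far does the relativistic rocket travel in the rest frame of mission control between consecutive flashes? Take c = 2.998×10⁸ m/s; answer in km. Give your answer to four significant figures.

5.872×10^12 km

γ = L₀/L = 222/109.8 = 2.02186.
β = √(1 − 1/γ²) = 0.86912. Lab-frame period = γτ = 2.02186×129 days = 260.82 days. Distance = βc × γτ = 0.86912 × 2.998×10⁸ m/s × 22534848 s = 5.8717×10^15 m = 5.872×10^12 km.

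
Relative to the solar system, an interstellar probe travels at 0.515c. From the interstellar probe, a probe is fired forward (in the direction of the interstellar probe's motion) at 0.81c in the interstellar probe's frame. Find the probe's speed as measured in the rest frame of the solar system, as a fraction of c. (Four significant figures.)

0.9350c

In units of c, u = (u' + v)/(1 + u'v) with u' = 0.81 and v = 0.515.
Numerator: 0.81 + 0.515 = 1.325. Denominator: 1 + (0.81)(0.515) = 1.41715.
u = 1.325/1.41715 = 0.93498, so the speed is 0.9350c.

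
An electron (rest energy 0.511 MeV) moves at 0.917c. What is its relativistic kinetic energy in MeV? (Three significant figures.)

γ = 1/√(1 − β²) = 1/√(1 − 0.840889) = 1/√0.159111 = 2.507.
Kinetic energy: K = (γ − 1)mc² = (2.507 − 1) × 0.511 MeV = 1.507 × 0.511 = 0.770 MeV.

0.770 MeV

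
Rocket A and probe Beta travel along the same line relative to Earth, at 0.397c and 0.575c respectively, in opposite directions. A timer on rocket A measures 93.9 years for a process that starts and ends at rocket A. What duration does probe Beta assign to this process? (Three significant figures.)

Speed of rocket A in probe Beta's frame: u = (v_A + v_B)/(1 + v_A v_B/c²) = (0.397 + 0.575)/(1 + 0.397×0.575) = 0.972/1.228275 = 0.79135; |u| = 0.79135c.
At |u| = 0.79135c, γ = (1 − 0.626235)^(−1/2) = 1.6357.
The clock on rocket A records proper time, so probe Beta measures Δt = γΔτ = 1.6357 × 93.9 = 154 years.

154 years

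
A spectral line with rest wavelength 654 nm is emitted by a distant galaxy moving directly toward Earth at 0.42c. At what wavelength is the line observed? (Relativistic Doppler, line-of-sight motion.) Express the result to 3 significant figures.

Relativistic Doppler for wavelength: λ_obs = λ_src · √((1−β)/(1+β)).
With β = 0.42: factor = √(0.58/1.42) = 0.6391.
λ_obs = 654 × 0.6391 = 418 nm.

418 nm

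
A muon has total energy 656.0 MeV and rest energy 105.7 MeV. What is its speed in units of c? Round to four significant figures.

γ = E/(mc²) = 656.0/105.7 = 6.2062.
β = √(1 − 1/γ²) = √(1 − 0.0259626) = √0.9740374 = 0.9869.

0.9869c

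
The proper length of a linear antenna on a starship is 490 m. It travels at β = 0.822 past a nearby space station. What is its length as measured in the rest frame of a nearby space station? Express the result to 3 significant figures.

With β = 0.822, γ = 1/√(1 − 0.822²) = 1/√0.324316 = 1.756.
Length contraction: L = L₀/γ = 490/1.756 = 279 m.

279 m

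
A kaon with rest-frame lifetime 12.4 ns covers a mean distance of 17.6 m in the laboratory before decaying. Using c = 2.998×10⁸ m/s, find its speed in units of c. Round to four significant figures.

Let x = d/(cτ) = 17.60 m / (2.998×10⁸ m/s × 1.240×10^-8 s) = 4.7343. Since d = βγcτ, x = βγ = β/√(1−β²).
Solving: β² = x²/(1+x²) = 22.4136/23.4136 = 0.95729, so β = 0.9784.

0.9784c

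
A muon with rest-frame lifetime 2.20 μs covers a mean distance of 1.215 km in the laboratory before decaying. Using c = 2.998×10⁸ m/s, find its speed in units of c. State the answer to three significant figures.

Let x = d/(cτ) = 1215 m / (2.998×10⁸ m/s × 2.200×10^-6 s) = 1.8421. Since d = βγcτ, x = βγ = β/√(1−β²).
Solving: β² = x²/(1+x²) = 3.39333/4.39333 = 0.772382, so β = 0.879.

0.879c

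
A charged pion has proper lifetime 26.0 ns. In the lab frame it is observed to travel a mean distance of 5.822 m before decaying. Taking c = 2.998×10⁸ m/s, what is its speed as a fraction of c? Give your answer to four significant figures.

0.5984c

Let x = d/(cτ) = 5.822 m / (2.998×10⁸ m/s × 2.600×10^-8 s) = 0.74691. Since d = βγcτ, x = βγ = β/√(1−β²).
Solving: β² = x²/(1+x²) = 0.557875/1.557875 = 0.3581, so β = 0.5984.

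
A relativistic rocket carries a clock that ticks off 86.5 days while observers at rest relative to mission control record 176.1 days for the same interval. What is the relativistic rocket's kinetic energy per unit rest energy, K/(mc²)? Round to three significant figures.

γ = Δt/Δτ = 176.1/86.5 = 2.03584.
K/(mc²) = γ − 1 = 2.03584 − 1 = 1.04.

1.04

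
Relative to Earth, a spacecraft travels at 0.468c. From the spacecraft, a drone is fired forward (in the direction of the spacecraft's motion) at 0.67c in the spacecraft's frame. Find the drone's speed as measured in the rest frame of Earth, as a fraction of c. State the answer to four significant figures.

0.8663c

In units of c, u = (u' + v)/(1 + u'v) with u' = 0.67 and v = 0.468.
Numerator: 0.67 + 0.468 = 1.138. Denominator: 1 + (0.67)(0.468) = 1.31356.
u = 1.138/1.31356 = 0.86635, so the speed is 0.8663c.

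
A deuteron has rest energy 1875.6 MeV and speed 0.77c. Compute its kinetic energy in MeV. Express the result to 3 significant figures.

γ = 1/√(1 − β²) = 1/√(1 − 0.5929) = 1/√0.4071 = 1.56729.
Kinetic energy: K = (γ − 1)mc² = (1.56729 − 1) × 1875.6 MeV = 0.56729 × 1875.6 = 1060 MeV.

1060 MeV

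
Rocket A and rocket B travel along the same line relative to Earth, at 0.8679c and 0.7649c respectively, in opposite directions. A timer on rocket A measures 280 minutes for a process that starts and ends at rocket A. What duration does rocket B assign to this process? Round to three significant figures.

1460 minutes

Speed of rocket A in rocket B's frame: u = (v_A + v_B)/(1 + v_A v_B/c²) = (0.8679 + 0.7649)/(1 + 0.8679×0.7649) = 1.6328/1.66385671 = 0.98133; |u| = 0.98133c.
γ for this relative speed: γ = 1/√(1 − 0.963009) = 5.1994.
The clock on rocket A records proper time, so rocket B measures Δt = γΔτ = 5.1994 × 280 = 1460 minutes.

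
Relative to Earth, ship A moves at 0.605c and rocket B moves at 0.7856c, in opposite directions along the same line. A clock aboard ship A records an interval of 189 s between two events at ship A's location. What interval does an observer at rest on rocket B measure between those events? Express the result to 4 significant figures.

Speed of ship A in rocket B's frame: u = (v_A + v_B)/(1 + v_A v_B/c²) = (0.605 + 0.7856)/(1 + 0.605×0.7856) = 1.3906/1.475288 = 0.9426; |u| = 0.9426c.
γ for this relative speed: γ = 1/√(1 − 0.888495) = 2.9947.
Ship A's interval is proper; time dilation gives Δt_B = γΔτ = 2.9947 × 189 s = 566.0 s.

566.0 s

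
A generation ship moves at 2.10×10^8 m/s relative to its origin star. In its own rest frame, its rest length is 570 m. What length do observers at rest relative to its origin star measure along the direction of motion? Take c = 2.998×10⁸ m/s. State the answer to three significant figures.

407 m

β = v/c = (2.10×10^8 m/s)/(2.998×10⁸ m/s) = 0.700467.
γ = 1/√(1 − β²) = 1/√(1 − 0.490654) = 1/√0.509346 = 1/0.713685 = 1.4012.
Along the direction of motion the measured length is L₀/γ = 570/1.4012 = 407 m.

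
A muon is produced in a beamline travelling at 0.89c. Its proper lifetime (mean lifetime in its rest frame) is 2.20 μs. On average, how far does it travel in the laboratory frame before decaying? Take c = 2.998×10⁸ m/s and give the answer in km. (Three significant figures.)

With β = 0.89, γ = 1/√(1 − 0.89²) = 1/√0.2079 = 2.1932.
Lab-frame lifetime: Δt = γτ = 2.1932 × 2.20 μs = 4.825 μs.
Distance: d = vΔt = 0.89 × 2.998×10⁸ m/s × 4.8250×10^-6 s = 1290 m = 1.29 km.

1.29 km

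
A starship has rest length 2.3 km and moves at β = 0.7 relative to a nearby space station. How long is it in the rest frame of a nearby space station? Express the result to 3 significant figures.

γ = 1/√(1 − β²) = 1/√(1 − 0.49) = 1/√0.51 = 1/0.714143 = 1.4003.
Along the direction of motion the measured length is L₀/γ = 2.3/1.4003 = 1.64 km.

1.64 km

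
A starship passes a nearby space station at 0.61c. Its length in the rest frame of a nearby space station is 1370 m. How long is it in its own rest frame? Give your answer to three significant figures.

1730 m

γ = 1/√(1 − β²) = 1/√(1 − 0.3721) = 1/√0.6279 = 1/0.792401 = 1.262.
Proper length: L₀ = γ·L = 1.262 × 1370 = 1730 m.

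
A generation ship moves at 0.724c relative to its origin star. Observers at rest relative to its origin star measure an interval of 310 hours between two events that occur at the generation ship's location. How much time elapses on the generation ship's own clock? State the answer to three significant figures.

γ = 1/√(1 − β²) = 1/√(1 − 0.524176) = 1/√0.475824 = 1/0.6898 = 1.4497.
The generation ship's clock runs slow as seen from its origin star, so Δτ = Δt/γ = 310/1.4497 = 214 hours.

214 hours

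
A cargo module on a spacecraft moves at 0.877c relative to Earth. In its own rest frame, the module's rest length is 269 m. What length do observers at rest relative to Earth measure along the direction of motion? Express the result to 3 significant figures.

129 m

With β = 0.877, γ = 1/√(1 − 0.877²) = 1/√0.230871 = 2.0812.
Along the direction of motion the measured length is L₀/γ = 269/2.0812 = 129 m.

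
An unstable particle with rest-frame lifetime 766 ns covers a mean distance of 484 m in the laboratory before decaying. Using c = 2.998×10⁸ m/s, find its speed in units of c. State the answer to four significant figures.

0.9035c

d = βγcτ ⇒ βγ = d/(cτ) = 484.0 m / (229.6468 m) = 2.1076.
β = (βγ)/√(1+(βγ)²) = 2.1076/√5.44198 = 0.9035.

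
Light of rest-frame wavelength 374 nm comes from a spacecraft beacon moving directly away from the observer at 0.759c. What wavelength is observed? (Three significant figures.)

Relativistic Doppler for wavelength: λ_obs = λ_src · √((1+β)/(1−β)).
With β = 0.759: factor = √(1.759/0.241) = 2.7016.
λ_obs = 374 × 2.7016 = 1010 nm.

1010 nm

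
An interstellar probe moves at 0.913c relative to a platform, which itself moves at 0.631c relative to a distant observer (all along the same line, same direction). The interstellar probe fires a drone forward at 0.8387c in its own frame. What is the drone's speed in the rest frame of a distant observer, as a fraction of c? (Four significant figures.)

First combine the drone and interstellar probe (S''→S'): u₁ = (0.8387 + 0.913)/(1 + 0.8387×0.913) = 1.7517/1.7657331 = 0.99205.
Then combine with the platform (S'→S): u = (0.99205 + 0.631)/(1 + 0.99205×0.631) = 1.62305/1.62598355 = 0.9982.

0.9982c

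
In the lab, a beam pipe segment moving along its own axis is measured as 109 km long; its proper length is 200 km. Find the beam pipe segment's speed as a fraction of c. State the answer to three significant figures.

Length contraction gives γ = L₀/L = 200/109 = 1.8349.
β = √(1 − 1/γ²) = √0.702987 = 0.838.

0.838c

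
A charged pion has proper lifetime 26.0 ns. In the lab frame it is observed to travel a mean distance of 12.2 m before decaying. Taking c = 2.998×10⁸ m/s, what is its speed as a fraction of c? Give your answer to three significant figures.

0.843c

Lab distance = (lab lifetime)·v = γτ·βc, so βγ = d/(cτ) = 12.20/(2.998×10⁸ × 2.600×10^-8) = 1.5651.
With βγ = 1.5651: γ² = 1 + (βγ)² = 3.44954, and β = (βγ)/γ = 1.5651/1.85729 = 0.843.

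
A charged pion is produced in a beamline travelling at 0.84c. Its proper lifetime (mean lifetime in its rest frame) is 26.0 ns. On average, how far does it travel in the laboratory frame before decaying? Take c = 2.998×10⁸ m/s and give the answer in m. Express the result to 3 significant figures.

β² = 0.7056, so γ = 1/√0.2944 = 1.843.
Lab-frame lifetime: Δt = γτ = 1.843 × 26.0 ns = 47.918 ns.
Distance: d = vΔt = 0.84 × 2.998×10⁸ m/s × 4.7918×10^-8 s = 12.1 m.

12.1 m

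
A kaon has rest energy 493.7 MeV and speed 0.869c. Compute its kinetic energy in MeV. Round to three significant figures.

With β = 0.869, γ = 1/√(1 − 0.869²) = 1/√0.244839 = 2.021.
Kinetic energy: K = (γ − 1)mc² = (2.021 − 1) × 493.7 MeV = 1.021 × 493.7 = 504 MeV.

504 MeV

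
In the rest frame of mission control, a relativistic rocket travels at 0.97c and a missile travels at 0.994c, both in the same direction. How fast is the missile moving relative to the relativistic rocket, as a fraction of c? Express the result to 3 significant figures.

Transform to the relativistic rocket's frame: u' = (u − v)/(1 − uv/c²).
u' = (0.994 − 0.97)/(1 − 0.994×0.97) = 0.024/0.03582 = 0.67002.
Speed in the relativistic rocket's frame: 0.670c (in the same direction).

0.670c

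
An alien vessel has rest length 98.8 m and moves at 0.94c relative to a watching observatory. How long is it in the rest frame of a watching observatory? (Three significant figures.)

33.7 m

γ = 1/√(1 − β²) = 1/√(1 − 0.8836) = 1/√0.1164 = 1/0.341174 = 2.9311.
Length contraction: L = L₀/γ = 98.8/2.9311 = 33.7 m.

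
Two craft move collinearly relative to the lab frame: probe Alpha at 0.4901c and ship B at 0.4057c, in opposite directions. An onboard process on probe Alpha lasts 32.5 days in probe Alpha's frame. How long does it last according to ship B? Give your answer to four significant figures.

Transform probe Alpha's velocity into ship B's frame: (0.4901 + 0.4057)/(1 + 0.4901·0.4057) = 0.8958/1.19883357, so the relative speed is 0.74723c.
At |u| = 0.74723c, γ = (1 − 0.558353)^(−1/2) = 1.5047.
The clock on probe Alpha records proper time, so ship B measures Δt = γΔτ = 1.5047 × 32.5 = 48.90 days.

48.90 days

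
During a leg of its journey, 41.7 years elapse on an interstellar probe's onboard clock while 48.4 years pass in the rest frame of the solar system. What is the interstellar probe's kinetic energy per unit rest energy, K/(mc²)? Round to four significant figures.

γ = Δt/Δτ = 48.4/41.7 = 1.16067.
Since K = (γ−1)mc², K/(mc²) = 1.16067 − 1 = 0.1607.

0.1607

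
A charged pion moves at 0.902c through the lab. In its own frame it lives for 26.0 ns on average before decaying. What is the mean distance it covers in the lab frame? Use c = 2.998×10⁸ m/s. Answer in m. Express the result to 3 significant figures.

Lorentz factor: γ = (1 − 0.813604)^(−1/2) = 2.3162.
Lab-frame lifetime: Δt = γτ = 2.3162 × 26.0 ns = 60.221 ns.
Distance: d = vΔt = 0.902 × 2.998×10⁸ m/s × 6.0221×10^-8 s = 16.3 m.

16.3 m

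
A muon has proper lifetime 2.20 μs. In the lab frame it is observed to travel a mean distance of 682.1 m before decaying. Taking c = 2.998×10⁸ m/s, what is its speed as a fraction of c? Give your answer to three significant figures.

0.719c

d = βγcτ ⇒ βγ = d/(cτ) = 682.1 m / (659.56 m) = 1.0342.
β = (βγ)/√(1+(βγ)²) = 1.0342/√2.06957 = 0.719.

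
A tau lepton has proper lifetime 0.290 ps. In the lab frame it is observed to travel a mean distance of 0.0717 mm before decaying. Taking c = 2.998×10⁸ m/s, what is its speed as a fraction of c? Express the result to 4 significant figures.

0.6362c

Lab distance = (lab lifetime)·v = γτ·βc, so βγ = d/(cτ) = 7.170×10^-5/(2.998×10⁸ × 2.900×10^-13) = 0.82469.
With βγ = 0.82469: γ² = 1 + (βγ)² = 1.680114, and β = (βγ)/γ = 0.82469/1.29619 = 0.6362.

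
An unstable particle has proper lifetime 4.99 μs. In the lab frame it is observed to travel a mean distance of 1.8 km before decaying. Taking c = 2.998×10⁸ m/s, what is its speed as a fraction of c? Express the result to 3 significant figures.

0.769c

Lab distance = (lab lifetime)·v = γτ·βc, so βγ = d/(cτ) = 1800/(2.998×10⁸ × 4.990×10^-6) = 1.2032.
With βγ = 1.2032: γ² = 1 + (βγ)² = 2.44769, and β = (βγ)/γ = 1.2032/1.56451 = 0.769.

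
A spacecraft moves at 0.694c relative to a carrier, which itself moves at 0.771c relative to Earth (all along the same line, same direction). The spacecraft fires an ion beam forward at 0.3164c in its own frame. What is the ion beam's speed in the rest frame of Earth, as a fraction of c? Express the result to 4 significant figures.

0.9760c

Compose velocities in two stages. Stage 1 (into S'): u₁ = (0.3164+0.694)/(1+0.3164×0.694) = 0.82848.
Stage 2 (into S): u = (0.82848+0.771)/(1+0.82848×0.771) = 0.97603, so the speed is 0.9760c.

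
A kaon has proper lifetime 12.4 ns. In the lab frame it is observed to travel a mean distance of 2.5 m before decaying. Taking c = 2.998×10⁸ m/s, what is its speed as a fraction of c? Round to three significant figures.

d = βγcτ ⇒ βγ = d/(cτ) = 2.500 m / (3.71752 m) = 0.67249.
β = (βγ)/√(1+(βγ)²) = 0.67249/√1.452243 = 0.558.

0.558c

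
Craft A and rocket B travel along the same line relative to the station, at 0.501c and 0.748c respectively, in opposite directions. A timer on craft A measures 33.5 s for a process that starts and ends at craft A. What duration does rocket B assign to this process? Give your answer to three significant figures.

Speed of craft A in rocket B's frame: u = (v_A + v_B)/(1 + v_A v_B/c²) = (0.501 + 0.748)/(1 + 0.501×0.748) = 1.249/1.374748 = 0.90853; |u| = 0.90853c.
At |u| = 0.90853c, γ = (1 − 0.825427)^(−1/2) = 2.3934.
The clock on craft A records proper time, so rocket B measures Δt = γΔτ = 2.3934 × 33.5 = 80.2 s.

80.2 s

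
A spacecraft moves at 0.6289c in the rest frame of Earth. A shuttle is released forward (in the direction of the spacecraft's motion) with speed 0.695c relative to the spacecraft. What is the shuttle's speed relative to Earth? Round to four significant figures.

In units of c, u = (u' + v)/(1 + u'v) with u' = 0.695 and v = 0.6289.
Numerator: 0.695 + 0.6289 = 1.3239. Denominator: 1 + (0.695)(0.6289) = 1.4370855.
u = 1.3239/1.4370855 = 0.92124, so the speed is 0.9212c.

0.9212c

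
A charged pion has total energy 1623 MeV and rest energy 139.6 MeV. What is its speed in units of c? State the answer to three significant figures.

0.996c

Total energy E = γmc² gives γ = 1623/139.6 = 11.626.
Hence β = √(1 − 1/γ²) = √(1 − 0.00739843) = √0.99260157 = 0.996.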